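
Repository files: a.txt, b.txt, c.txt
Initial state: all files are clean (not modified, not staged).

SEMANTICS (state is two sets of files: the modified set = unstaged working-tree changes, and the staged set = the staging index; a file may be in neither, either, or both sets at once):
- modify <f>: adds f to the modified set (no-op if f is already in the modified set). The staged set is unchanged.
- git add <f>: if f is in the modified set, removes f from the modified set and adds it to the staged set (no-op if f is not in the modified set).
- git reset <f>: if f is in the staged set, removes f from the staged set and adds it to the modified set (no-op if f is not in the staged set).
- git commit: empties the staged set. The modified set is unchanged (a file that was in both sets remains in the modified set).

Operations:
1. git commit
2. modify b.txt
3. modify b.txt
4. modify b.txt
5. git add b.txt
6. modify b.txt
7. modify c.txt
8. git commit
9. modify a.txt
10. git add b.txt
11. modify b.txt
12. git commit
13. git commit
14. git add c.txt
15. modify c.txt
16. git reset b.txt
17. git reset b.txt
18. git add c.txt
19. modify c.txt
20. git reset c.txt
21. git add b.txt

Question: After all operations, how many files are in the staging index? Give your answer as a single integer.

After op 1 (git commit): modified={none} staged={none}
After op 2 (modify b.txt): modified={b.txt} staged={none}
After op 3 (modify b.txt): modified={b.txt} staged={none}
After op 4 (modify b.txt): modified={b.txt} staged={none}
After op 5 (git add b.txt): modified={none} staged={b.txt}
After op 6 (modify b.txt): modified={b.txt} staged={b.txt}
After op 7 (modify c.txt): modified={b.txt, c.txt} staged={b.txt}
After op 8 (git commit): modified={b.txt, c.txt} staged={none}
After op 9 (modify a.txt): modified={a.txt, b.txt, c.txt} staged={none}
After op 10 (git add b.txt): modified={a.txt, c.txt} staged={b.txt}
After op 11 (modify b.txt): modified={a.txt, b.txt, c.txt} staged={b.txt}
After op 12 (git commit): modified={a.txt, b.txt, c.txt} staged={none}
After op 13 (git commit): modified={a.txt, b.txt, c.txt} staged={none}
After op 14 (git add c.txt): modified={a.txt, b.txt} staged={c.txt}
After op 15 (modify c.txt): modified={a.txt, b.txt, c.txt} staged={c.txt}
After op 16 (git reset b.txt): modified={a.txt, b.txt, c.txt} staged={c.txt}
After op 17 (git reset b.txt): modified={a.txt, b.txt, c.txt} staged={c.txt}
After op 18 (git add c.txt): modified={a.txt, b.txt} staged={c.txt}
After op 19 (modify c.txt): modified={a.txt, b.txt, c.txt} staged={c.txt}
After op 20 (git reset c.txt): modified={a.txt, b.txt, c.txt} staged={none}
After op 21 (git add b.txt): modified={a.txt, c.txt} staged={b.txt}
Final staged set: {b.txt} -> count=1

Answer: 1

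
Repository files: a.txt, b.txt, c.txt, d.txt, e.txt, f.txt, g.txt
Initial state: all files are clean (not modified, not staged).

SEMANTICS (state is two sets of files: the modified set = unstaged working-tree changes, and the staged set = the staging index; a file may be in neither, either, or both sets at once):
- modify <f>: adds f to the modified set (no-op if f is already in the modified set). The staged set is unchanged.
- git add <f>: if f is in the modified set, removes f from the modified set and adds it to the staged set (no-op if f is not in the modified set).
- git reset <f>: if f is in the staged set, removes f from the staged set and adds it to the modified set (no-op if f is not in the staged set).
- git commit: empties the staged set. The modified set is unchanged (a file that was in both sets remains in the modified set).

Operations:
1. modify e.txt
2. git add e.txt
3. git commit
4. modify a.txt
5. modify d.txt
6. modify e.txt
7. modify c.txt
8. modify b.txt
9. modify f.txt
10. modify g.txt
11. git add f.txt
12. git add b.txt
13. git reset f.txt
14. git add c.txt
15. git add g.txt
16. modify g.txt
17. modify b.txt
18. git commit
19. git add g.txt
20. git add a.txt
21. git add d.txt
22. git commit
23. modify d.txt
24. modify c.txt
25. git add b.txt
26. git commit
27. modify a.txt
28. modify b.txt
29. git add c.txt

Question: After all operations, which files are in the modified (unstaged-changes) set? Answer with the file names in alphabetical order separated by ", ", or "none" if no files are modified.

Answer: a.txt, b.txt, d.txt, e.txt, f.txt

Derivation:
After op 1 (modify e.txt): modified={e.txt} staged={none}
After op 2 (git add e.txt): modified={none} staged={e.txt}
After op 3 (git commit): modified={none} staged={none}
After op 4 (modify a.txt): modified={a.txt} staged={none}
After op 5 (modify d.txt): modified={a.txt, d.txt} staged={none}
After op 6 (modify e.txt): modified={a.txt, d.txt, e.txt} staged={none}
After op 7 (modify c.txt): modified={a.txt, c.txt, d.txt, e.txt} staged={none}
After op 8 (modify b.txt): modified={a.txt, b.txt, c.txt, d.txt, e.txt} staged={none}
After op 9 (modify f.txt): modified={a.txt, b.txt, c.txt, d.txt, e.txt, f.txt} staged={none}
After op 10 (modify g.txt): modified={a.txt, b.txt, c.txt, d.txt, e.txt, f.txt, g.txt} staged={none}
After op 11 (git add f.txt): modified={a.txt, b.txt, c.txt, d.txt, e.txt, g.txt} staged={f.txt}
After op 12 (git add b.txt): modified={a.txt, c.txt, d.txt, e.txt, g.txt} staged={b.txt, f.txt}
After op 13 (git reset f.txt): modified={a.txt, c.txt, d.txt, e.txt, f.txt, g.txt} staged={b.txt}
After op 14 (git add c.txt): modified={a.txt, d.txt, e.txt, f.txt, g.txt} staged={b.txt, c.txt}
After op 15 (git add g.txt): modified={a.txt, d.txt, e.txt, f.txt} staged={b.txt, c.txt, g.txt}
After op 16 (modify g.txt): modified={a.txt, d.txt, e.txt, f.txt, g.txt} staged={b.txt, c.txt, g.txt}
After op 17 (modify b.txt): modified={a.txt, b.txt, d.txt, e.txt, f.txt, g.txt} staged={b.txt, c.txt, g.txt}
After op 18 (git commit): modified={a.txt, b.txt, d.txt, e.txt, f.txt, g.txt} staged={none}
After op 19 (git add g.txt): modified={a.txt, b.txt, d.txt, e.txt, f.txt} staged={g.txt}
After op 20 (git add a.txt): modified={b.txt, d.txt, e.txt, f.txt} staged={a.txt, g.txt}
After op 21 (git add d.txt): modified={b.txt, e.txt, f.txt} staged={a.txt, d.txt, g.txt}
After op 22 (git commit): modified={b.txt, e.txt, f.txt} staged={none}
After op 23 (modify d.txt): modified={b.txt, d.txt, e.txt, f.txt} staged={none}
After op 24 (modify c.txt): modified={b.txt, c.txt, d.txt, e.txt, f.txt} staged={none}
After op 25 (git add b.txt): modified={c.txt, d.txt, e.txt, f.txt} staged={b.txt}
After op 26 (git commit): modified={c.txt, d.txt, e.txt, f.txt} staged={none}
After op 27 (modify a.txt): modified={a.txt, c.txt, d.txt, e.txt, f.txt} staged={none}
After op 28 (modify b.txt): modified={a.txt, b.txt, c.txt, d.txt, e.txt, f.txt} staged={none}
After op 29 (git add c.txt): modified={a.txt, b.txt, d.txt, e.txt, f.txt} staged={c.txt}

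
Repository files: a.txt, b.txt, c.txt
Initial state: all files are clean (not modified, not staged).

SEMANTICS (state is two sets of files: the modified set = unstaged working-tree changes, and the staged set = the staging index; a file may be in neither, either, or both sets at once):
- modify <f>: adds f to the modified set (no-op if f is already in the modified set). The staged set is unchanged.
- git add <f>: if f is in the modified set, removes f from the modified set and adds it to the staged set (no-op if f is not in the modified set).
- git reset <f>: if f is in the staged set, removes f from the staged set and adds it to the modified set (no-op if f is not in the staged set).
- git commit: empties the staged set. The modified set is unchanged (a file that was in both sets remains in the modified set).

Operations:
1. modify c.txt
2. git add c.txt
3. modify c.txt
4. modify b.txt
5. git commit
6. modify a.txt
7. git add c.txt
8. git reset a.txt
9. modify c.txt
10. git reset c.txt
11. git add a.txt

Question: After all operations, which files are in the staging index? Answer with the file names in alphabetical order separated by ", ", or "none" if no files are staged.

Answer: a.txt

Derivation:
After op 1 (modify c.txt): modified={c.txt} staged={none}
After op 2 (git add c.txt): modified={none} staged={c.txt}
After op 3 (modify c.txt): modified={c.txt} staged={c.txt}
After op 4 (modify b.txt): modified={b.txt, c.txt} staged={c.txt}
After op 5 (git commit): modified={b.txt, c.txt} staged={none}
After op 6 (modify a.txt): modified={a.txt, b.txt, c.txt} staged={none}
After op 7 (git add c.txt): modified={a.txt, b.txt} staged={c.txt}
After op 8 (git reset a.txt): modified={a.txt, b.txt} staged={c.txt}
After op 9 (modify c.txt): modified={a.txt, b.txt, c.txt} staged={c.txt}
After op 10 (git reset c.txt): modified={a.txt, b.txt, c.txt} staged={none}
After op 11 (git add a.txt): modified={b.txt, c.txt} staged={a.txt}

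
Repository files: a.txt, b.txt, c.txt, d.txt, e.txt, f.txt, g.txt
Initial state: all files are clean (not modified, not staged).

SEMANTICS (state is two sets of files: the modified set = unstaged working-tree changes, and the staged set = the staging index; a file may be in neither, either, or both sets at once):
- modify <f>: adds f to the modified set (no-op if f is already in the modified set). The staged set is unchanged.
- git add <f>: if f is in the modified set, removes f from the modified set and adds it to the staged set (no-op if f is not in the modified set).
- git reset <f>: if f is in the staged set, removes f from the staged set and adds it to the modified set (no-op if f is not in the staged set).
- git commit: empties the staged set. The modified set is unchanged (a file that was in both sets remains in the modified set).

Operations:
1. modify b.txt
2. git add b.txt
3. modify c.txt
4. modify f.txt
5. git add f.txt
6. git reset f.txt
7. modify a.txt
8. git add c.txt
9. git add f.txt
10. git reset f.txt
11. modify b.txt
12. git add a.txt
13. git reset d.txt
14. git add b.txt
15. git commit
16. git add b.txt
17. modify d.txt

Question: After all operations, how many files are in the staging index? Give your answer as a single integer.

After op 1 (modify b.txt): modified={b.txt} staged={none}
After op 2 (git add b.txt): modified={none} staged={b.txt}
After op 3 (modify c.txt): modified={c.txt} staged={b.txt}
After op 4 (modify f.txt): modified={c.txt, f.txt} staged={b.txt}
After op 5 (git add f.txt): modified={c.txt} staged={b.txt, f.txt}
After op 6 (git reset f.txt): modified={c.txt, f.txt} staged={b.txt}
After op 7 (modify a.txt): modified={a.txt, c.txt, f.txt} staged={b.txt}
After op 8 (git add c.txt): modified={a.txt, f.txt} staged={b.txt, c.txt}
After op 9 (git add f.txt): modified={a.txt} staged={b.txt, c.txt, f.txt}
After op 10 (git reset f.txt): modified={a.txt, f.txt} staged={b.txt, c.txt}
After op 11 (modify b.txt): modified={a.txt, b.txt, f.txt} staged={b.txt, c.txt}
After op 12 (git add a.txt): modified={b.txt, f.txt} staged={a.txt, b.txt, c.txt}
After op 13 (git reset d.txt): modified={b.txt, f.txt} staged={a.txt, b.txt, c.txt}
After op 14 (git add b.txt): modified={f.txt} staged={a.txt, b.txt, c.txt}
After op 15 (git commit): modified={f.txt} staged={none}
After op 16 (git add b.txt): modified={f.txt} staged={none}
After op 17 (modify d.txt): modified={d.txt, f.txt} staged={none}
Final staged set: {none} -> count=0

Answer: 0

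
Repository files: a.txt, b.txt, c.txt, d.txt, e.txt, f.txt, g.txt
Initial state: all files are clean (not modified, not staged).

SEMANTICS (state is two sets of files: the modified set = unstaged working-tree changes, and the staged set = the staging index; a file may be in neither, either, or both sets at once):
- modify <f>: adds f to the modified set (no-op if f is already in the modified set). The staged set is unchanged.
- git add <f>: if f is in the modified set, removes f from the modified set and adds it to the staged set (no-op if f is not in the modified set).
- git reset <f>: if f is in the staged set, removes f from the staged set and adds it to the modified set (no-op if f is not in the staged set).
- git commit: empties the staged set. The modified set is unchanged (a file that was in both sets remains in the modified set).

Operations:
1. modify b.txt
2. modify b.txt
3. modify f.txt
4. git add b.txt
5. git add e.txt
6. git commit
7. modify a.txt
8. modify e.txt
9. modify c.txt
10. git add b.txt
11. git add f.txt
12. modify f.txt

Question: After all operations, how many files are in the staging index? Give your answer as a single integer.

After op 1 (modify b.txt): modified={b.txt} staged={none}
After op 2 (modify b.txt): modified={b.txt} staged={none}
After op 3 (modify f.txt): modified={b.txt, f.txt} staged={none}
After op 4 (git add b.txt): modified={f.txt} staged={b.txt}
After op 5 (git add e.txt): modified={f.txt} staged={b.txt}
After op 6 (git commit): modified={f.txt} staged={none}
After op 7 (modify a.txt): modified={a.txt, f.txt} staged={none}
After op 8 (modify e.txt): modified={a.txt, e.txt, f.txt} staged={none}
After op 9 (modify c.txt): modified={a.txt, c.txt, e.txt, f.txt} staged={none}
After op 10 (git add b.txt): modified={a.txt, c.txt, e.txt, f.txt} staged={none}
After op 11 (git add f.txt): modified={a.txt, c.txt, e.txt} staged={f.txt}
After op 12 (modify f.txt): modified={a.txt, c.txt, e.txt, f.txt} staged={f.txt}
Final staged set: {f.txt} -> count=1

Answer: 1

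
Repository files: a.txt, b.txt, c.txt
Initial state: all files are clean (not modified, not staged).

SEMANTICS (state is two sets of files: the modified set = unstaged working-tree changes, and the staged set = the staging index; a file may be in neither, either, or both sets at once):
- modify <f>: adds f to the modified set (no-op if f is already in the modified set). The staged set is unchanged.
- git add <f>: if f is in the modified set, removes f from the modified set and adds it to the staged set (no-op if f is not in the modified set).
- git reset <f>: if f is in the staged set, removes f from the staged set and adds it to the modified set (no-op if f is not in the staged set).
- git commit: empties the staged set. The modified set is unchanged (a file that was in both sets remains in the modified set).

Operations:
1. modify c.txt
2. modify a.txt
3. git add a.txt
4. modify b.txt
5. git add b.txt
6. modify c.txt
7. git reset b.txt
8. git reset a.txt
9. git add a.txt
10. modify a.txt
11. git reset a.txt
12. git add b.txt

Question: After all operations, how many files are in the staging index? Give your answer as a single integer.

Answer: 1

Derivation:
After op 1 (modify c.txt): modified={c.txt} staged={none}
After op 2 (modify a.txt): modified={a.txt, c.txt} staged={none}
After op 3 (git add a.txt): modified={c.txt} staged={a.txt}
After op 4 (modify b.txt): modified={b.txt, c.txt} staged={a.txt}
After op 5 (git add b.txt): modified={c.txt} staged={a.txt, b.txt}
After op 6 (modify c.txt): modified={c.txt} staged={a.txt, b.txt}
After op 7 (git reset b.txt): modified={b.txt, c.txt} staged={a.txt}
After op 8 (git reset a.txt): modified={a.txt, b.txt, c.txt} staged={none}
After op 9 (git add a.txt): modified={b.txt, c.txt} staged={a.txt}
After op 10 (modify a.txt): modified={a.txt, b.txt, c.txt} staged={a.txt}
After op 11 (git reset a.txt): modified={a.txt, b.txt, c.txt} staged={none}
After op 12 (git add b.txt): modified={a.txt, c.txt} staged={b.txt}
Final staged set: {b.txt} -> count=1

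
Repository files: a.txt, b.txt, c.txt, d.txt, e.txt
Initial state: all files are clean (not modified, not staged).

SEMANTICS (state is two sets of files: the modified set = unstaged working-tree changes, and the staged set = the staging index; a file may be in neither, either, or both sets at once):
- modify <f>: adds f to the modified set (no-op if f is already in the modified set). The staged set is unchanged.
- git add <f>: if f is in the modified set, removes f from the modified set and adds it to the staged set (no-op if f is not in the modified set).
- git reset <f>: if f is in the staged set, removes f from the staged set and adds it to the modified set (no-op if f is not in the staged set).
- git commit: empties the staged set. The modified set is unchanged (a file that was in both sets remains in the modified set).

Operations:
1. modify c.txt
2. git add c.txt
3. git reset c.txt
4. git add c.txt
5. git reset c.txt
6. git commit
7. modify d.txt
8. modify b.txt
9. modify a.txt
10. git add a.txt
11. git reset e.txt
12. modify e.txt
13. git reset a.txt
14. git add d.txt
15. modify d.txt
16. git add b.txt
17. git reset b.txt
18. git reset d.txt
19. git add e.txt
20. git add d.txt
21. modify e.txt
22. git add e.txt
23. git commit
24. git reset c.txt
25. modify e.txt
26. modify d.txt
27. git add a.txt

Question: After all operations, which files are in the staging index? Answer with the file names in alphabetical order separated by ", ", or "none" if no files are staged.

Answer: a.txt

Derivation:
After op 1 (modify c.txt): modified={c.txt} staged={none}
After op 2 (git add c.txt): modified={none} staged={c.txt}
After op 3 (git reset c.txt): modified={c.txt} staged={none}
After op 4 (git add c.txt): modified={none} staged={c.txt}
After op 5 (git reset c.txt): modified={c.txt} staged={none}
After op 6 (git commit): modified={c.txt} staged={none}
After op 7 (modify d.txt): modified={c.txt, d.txt} staged={none}
After op 8 (modify b.txt): modified={b.txt, c.txt, d.txt} staged={none}
After op 9 (modify a.txt): modified={a.txt, b.txt, c.txt, d.txt} staged={none}
After op 10 (git add a.txt): modified={b.txt, c.txt, d.txt} staged={a.txt}
After op 11 (git reset e.txt): modified={b.txt, c.txt, d.txt} staged={a.txt}
After op 12 (modify e.txt): modified={b.txt, c.txt, d.txt, e.txt} staged={a.txt}
After op 13 (git reset a.txt): modified={a.txt, b.txt, c.txt, d.txt, e.txt} staged={none}
After op 14 (git add d.txt): modified={a.txt, b.txt, c.txt, e.txt} staged={d.txt}
After op 15 (modify d.txt): modified={a.txt, b.txt, c.txt, d.txt, e.txt} staged={d.txt}
After op 16 (git add b.txt): modified={a.txt, c.txt, d.txt, e.txt} staged={b.txt, d.txt}
After op 17 (git reset b.txt): modified={a.txt, b.txt, c.txt, d.txt, e.txt} staged={d.txt}
After op 18 (git reset d.txt): modified={a.txt, b.txt, c.txt, d.txt, e.txt} staged={none}
After op 19 (git add e.txt): modified={a.txt, b.txt, c.txt, d.txt} staged={e.txt}
After op 20 (git add d.txt): modified={a.txt, b.txt, c.txt} staged={d.txt, e.txt}
After op 21 (modify e.txt): modified={a.txt, b.txt, c.txt, e.txt} staged={d.txt, e.txt}
After op 22 (git add e.txt): modified={a.txt, b.txt, c.txt} staged={d.txt, e.txt}
After op 23 (git commit): modified={a.txt, b.txt, c.txt} staged={none}
After op 24 (git reset c.txt): modified={a.txt, b.txt, c.txt} staged={none}
After op 25 (modify e.txt): modified={a.txt, b.txt, c.txt, e.txt} staged={none}
After op 26 (modify d.txt): modified={a.txt, b.txt, c.txt, d.txt, e.txt} staged={none}
After op 27 (git add a.txt): modified={b.txt, c.txt, d.txt, e.txt} staged={a.txt}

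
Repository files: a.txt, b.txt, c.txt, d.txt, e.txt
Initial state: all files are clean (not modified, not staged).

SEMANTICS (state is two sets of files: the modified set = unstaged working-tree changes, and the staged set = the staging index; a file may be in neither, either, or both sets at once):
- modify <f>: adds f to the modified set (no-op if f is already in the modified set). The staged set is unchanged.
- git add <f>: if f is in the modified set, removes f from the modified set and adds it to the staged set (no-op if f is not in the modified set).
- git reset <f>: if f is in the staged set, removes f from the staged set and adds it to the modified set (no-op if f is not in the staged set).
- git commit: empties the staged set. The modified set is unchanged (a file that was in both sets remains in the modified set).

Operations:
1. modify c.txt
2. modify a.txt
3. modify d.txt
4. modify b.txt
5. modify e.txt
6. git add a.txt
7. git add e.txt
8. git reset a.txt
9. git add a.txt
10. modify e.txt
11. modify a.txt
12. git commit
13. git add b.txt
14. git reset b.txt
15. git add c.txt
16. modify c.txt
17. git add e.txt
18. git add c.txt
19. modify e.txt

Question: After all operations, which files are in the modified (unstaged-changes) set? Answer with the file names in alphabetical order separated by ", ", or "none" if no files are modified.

Answer: a.txt, b.txt, d.txt, e.txt

Derivation:
After op 1 (modify c.txt): modified={c.txt} staged={none}
After op 2 (modify a.txt): modified={a.txt, c.txt} staged={none}
After op 3 (modify d.txt): modified={a.txt, c.txt, d.txt} staged={none}
After op 4 (modify b.txt): modified={a.txt, b.txt, c.txt, d.txt} staged={none}
After op 5 (modify e.txt): modified={a.txt, b.txt, c.txt, d.txt, e.txt} staged={none}
After op 6 (git add a.txt): modified={b.txt, c.txt, d.txt, e.txt} staged={a.txt}
After op 7 (git add e.txt): modified={b.txt, c.txt, d.txt} staged={a.txt, e.txt}
After op 8 (git reset a.txt): modified={a.txt, b.txt, c.txt, d.txt} staged={e.txt}
After op 9 (git add a.txt): modified={b.txt, c.txt, d.txt} staged={a.txt, e.txt}
After op 10 (modify e.txt): modified={b.txt, c.txt, d.txt, e.txt} staged={a.txt, e.txt}
After op 11 (modify a.txt): modified={a.txt, b.txt, c.txt, d.txt, e.txt} staged={a.txt, e.txt}
After op 12 (git commit): modified={a.txt, b.txt, c.txt, d.txt, e.txt} staged={none}
After op 13 (git add b.txt): modified={a.txt, c.txt, d.txt, e.txt} staged={b.txt}
After op 14 (git reset b.txt): modified={a.txt, b.txt, c.txt, d.txt, e.txt} staged={none}
After op 15 (git add c.txt): modified={a.txt, b.txt, d.txt, e.txt} staged={c.txt}
After op 16 (modify c.txt): modified={a.txt, b.txt, c.txt, d.txt, e.txt} staged={c.txt}
After op 17 (git add e.txt): modified={a.txt, b.txt, c.txt, d.txt} staged={c.txt, e.txt}
After op 18 (git add c.txt): modified={a.txt, b.txt, d.txt} staged={c.txt, e.txt}
After op 19 (modify e.txt): modified={a.txt, b.txt, d.txt, e.txt} staged={c.txt, e.txt}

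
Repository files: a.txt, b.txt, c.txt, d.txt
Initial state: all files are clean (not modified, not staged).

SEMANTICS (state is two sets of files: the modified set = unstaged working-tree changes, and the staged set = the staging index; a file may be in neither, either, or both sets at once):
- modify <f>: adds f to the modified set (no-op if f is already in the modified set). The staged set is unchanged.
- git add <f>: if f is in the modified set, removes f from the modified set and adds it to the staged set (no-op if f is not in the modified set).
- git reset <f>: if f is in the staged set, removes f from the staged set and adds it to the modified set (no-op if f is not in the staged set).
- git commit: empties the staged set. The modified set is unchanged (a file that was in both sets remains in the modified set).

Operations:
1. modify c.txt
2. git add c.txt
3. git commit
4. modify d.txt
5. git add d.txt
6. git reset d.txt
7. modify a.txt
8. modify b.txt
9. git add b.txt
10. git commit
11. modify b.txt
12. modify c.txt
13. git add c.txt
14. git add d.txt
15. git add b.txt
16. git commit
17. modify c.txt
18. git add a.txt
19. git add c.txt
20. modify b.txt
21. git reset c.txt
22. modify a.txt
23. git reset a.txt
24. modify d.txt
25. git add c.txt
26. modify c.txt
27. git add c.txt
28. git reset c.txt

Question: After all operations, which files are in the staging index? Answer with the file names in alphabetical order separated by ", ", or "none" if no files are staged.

Answer: none

Derivation:
After op 1 (modify c.txt): modified={c.txt} staged={none}
After op 2 (git add c.txt): modified={none} staged={c.txt}
After op 3 (git commit): modified={none} staged={none}
After op 4 (modify d.txt): modified={d.txt} staged={none}
After op 5 (git add d.txt): modified={none} staged={d.txt}
After op 6 (git reset d.txt): modified={d.txt} staged={none}
After op 7 (modify a.txt): modified={a.txt, d.txt} staged={none}
After op 8 (modify b.txt): modified={a.txt, b.txt, d.txt} staged={none}
After op 9 (git add b.txt): modified={a.txt, d.txt} staged={b.txt}
After op 10 (git commit): modified={a.txt, d.txt} staged={none}
After op 11 (modify b.txt): modified={a.txt, b.txt, d.txt} staged={none}
After op 12 (modify c.txt): modified={a.txt, b.txt, c.txt, d.txt} staged={none}
After op 13 (git add c.txt): modified={a.txt, b.txt, d.txt} staged={c.txt}
After op 14 (git add d.txt): modified={a.txt, b.txt} staged={c.txt, d.txt}
After op 15 (git add b.txt): modified={a.txt} staged={b.txt, c.txt, d.txt}
After op 16 (git commit): modified={a.txt} staged={none}
After op 17 (modify c.txt): modified={a.txt, c.txt} staged={none}
After op 18 (git add a.txt): modified={c.txt} staged={a.txt}
After op 19 (git add c.txt): modified={none} staged={a.txt, c.txt}
After op 20 (modify b.txt): modified={b.txt} staged={a.txt, c.txt}
After op 21 (git reset c.txt): modified={b.txt, c.txt} staged={a.txt}
After op 22 (modify a.txt): modified={a.txt, b.txt, c.txt} staged={a.txt}
After op 23 (git reset a.txt): modified={a.txt, b.txt, c.txt} staged={none}
After op 24 (modify d.txt): modified={a.txt, b.txt, c.txt, d.txt} staged={none}
After op 25 (git add c.txt): modified={a.txt, b.txt, d.txt} staged={c.txt}
After op 26 (modify c.txt): modified={a.txt, b.txt, c.txt, d.txt} staged={c.txt}
After op 27 (git add c.txt): modified={a.txt, b.txt, d.txt} staged={c.txt}
After op 28 (git reset c.txt): modified={a.txt, b.txt, c.txt, d.txt} staged={none}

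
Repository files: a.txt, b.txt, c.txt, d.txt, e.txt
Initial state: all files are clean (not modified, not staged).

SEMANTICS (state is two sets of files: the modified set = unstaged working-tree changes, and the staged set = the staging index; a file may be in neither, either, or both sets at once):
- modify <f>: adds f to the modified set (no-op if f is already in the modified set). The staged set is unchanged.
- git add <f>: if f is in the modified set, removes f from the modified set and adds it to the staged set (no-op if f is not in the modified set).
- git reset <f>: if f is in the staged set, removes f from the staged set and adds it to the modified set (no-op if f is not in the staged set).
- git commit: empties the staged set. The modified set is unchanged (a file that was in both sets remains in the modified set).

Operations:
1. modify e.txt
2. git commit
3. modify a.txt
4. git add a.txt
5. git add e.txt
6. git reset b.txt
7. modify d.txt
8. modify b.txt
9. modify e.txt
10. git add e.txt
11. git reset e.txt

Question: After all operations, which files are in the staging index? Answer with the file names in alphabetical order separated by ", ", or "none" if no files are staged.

After op 1 (modify e.txt): modified={e.txt} staged={none}
After op 2 (git commit): modified={e.txt} staged={none}
After op 3 (modify a.txt): modified={a.txt, e.txt} staged={none}
After op 4 (git add a.txt): modified={e.txt} staged={a.txt}
After op 5 (git add e.txt): modified={none} staged={a.txt, e.txt}
After op 6 (git reset b.txt): modified={none} staged={a.txt, e.txt}
After op 7 (modify d.txt): modified={d.txt} staged={a.txt, e.txt}
After op 8 (modify b.txt): modified={b.txt, d.txt} staged={a.txt, e.txt}
After op 9 (modify e.txt): modified={b.txt, d.txt, e.txt} staged={a.txt, e.txt}
After op 10 (git add e.txt): modified={b.txt, d.txt} staged={a.txt, e.txt}
After op 11 (git reset e.txt): modified={b.txt, d.txt, e.txt} staged={a.txt}

Answer: a.txt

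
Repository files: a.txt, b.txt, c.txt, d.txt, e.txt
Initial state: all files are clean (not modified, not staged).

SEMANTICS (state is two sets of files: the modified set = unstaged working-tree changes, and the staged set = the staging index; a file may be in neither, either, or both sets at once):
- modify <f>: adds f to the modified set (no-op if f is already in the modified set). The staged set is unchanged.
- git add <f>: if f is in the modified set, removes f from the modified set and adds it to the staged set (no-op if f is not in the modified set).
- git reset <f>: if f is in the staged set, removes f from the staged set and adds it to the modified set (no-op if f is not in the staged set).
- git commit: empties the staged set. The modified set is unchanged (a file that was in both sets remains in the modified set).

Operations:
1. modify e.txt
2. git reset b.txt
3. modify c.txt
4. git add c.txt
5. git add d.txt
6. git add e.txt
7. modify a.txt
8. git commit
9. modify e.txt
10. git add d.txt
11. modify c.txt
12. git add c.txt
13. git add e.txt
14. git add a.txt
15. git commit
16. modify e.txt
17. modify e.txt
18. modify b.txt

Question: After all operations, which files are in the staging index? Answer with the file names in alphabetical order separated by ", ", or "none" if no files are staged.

Answer: none

Derivation:
After op 1 (modify e.txt): modified={e.txt} staged={none}
After op 2 (git reset b.txt): modified={e.txt} staged={none}
After op 3 (modify c.txt): modified={c.txt, e.txt} staged={none}
After op 4 (git add c.txt): modified={e.txt} staged={c.txt}
After op 5 (git add d.txt): modified={e.txt} staged={c.txt}
After op 6 (git add e.txt): modified={none} staged={c.txt, e.txt}
After op 7 (modify a.txt): modified={a.txt} staged={c.txt, e.txt}
After op 8 (git commit): modified={a.txt} staged={none}
After op 9 (modify e.txt): modified={a.txt, e.txt} staged={none}
After op 10 (git add d.txt): modified={a.txt, e.txt} staged={none}
After op 11 (modify c.txt): modified={a.txt, c.txt, e.txt} staged={none}
After op 12 (git add c.txt): modified={a.txt, e.txt} staged={c.txt}
After op 13 (git add e.txt): modified={a.txt} staged={c.txt, e.txt}
After op 14 (git add a.txt): modified={none} staged={a.txt, c.txt, e.txt}
After op 15 (git commit): modified={none} staged={none}
After op 16 (modify e.txt): modified={e.txt} staged={none}
After op 17 (modify e.txt): modified={e.txt} staged={none}
After op 18 (modify b.txt): modified={b.txt, e.txt} staged={none}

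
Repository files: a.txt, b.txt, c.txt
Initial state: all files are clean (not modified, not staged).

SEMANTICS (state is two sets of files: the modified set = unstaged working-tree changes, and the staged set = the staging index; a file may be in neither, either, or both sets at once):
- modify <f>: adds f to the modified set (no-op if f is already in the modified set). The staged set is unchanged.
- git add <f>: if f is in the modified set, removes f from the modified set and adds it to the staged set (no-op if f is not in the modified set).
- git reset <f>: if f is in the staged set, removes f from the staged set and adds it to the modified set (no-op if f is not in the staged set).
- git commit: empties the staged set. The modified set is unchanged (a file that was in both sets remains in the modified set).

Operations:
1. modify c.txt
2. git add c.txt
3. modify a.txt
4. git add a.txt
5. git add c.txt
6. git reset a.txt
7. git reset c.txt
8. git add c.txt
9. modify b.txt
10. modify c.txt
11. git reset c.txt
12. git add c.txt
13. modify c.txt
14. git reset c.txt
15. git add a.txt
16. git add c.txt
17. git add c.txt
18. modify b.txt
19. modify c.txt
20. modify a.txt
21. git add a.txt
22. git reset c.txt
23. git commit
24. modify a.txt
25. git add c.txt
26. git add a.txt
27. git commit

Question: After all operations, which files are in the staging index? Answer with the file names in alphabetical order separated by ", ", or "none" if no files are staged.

After op 1 (modify c.txt): modified={c.txt} staged={none}
After op 2 (git add c.txt): modified={none} staged={c.txt}
After op 3 (modify a.txt): modified={a.txt} staged={c.txt}
After op 4 (git add a.txt): modified={none} staged={a.txt, c.txt}
After op 5 (git add c.txt): modified={none} staged={a.txt, c.txt}
After op 6 (git reset a.txt): modified={a.txt} staged={c.txt}
After op 7 (git reset c.txt): modified={a.txt, c.txt} staged={none}
After op 8 (git add c.txt): modified={a.txt} staged={c.txt}
After op 9 (modify b.txt): modified={a.txt, b.txt} staged={c.txt}
After op 10 (modify c.txt): modified={a.txt, b.txt, c.txt} staged={c.txt}
After op 11 (git reset c.txt): modified={a.txt, b.txt, c.txt} staged={none}
After op 12 (git add c.txt): modified={a.txt, b.txt} staged={c.txt}
After op 13 (modify c.txt): modified={a.txt, b.txt, c.txt} staged={c.txt}
After op 14 (git reset c.txt): modified={a.txt, b.txt, c.txt} staged={none}
After op 15 (git add a.txt): modified={b.txt, c.txt} staged={a.txt}
After op 16 (git add c.txt): modified={b.txt} staged={a.txt, c.txt}
After op 17 (git add c.txt): modified={b.txt} staged={a.txt, c.txt}
After op 18 (modify b.txt): modified={b.txt} staged={a.txt, c.txt}
After op 19 (modify c.txt): modified={b.txt, c.txt} staged={a.txt, c.txt}
After op 20 (modify a.txt): modified={a.txt, b.txt, c.txt} staged={a.txt, c.txt}
After op 21 (git add a.txt): modified={b.txt, c.txt} staged={a.txt, c.txt}
After op 22 (git reset c.txt): modified={b.txt, c.txt} staged={a.txt}
After op 23 (git commit): modified={b.txt, c.txt} staged={none}
After op 24 (modify a.txt): modified={a.txt, b.txt, c.txt} staged={none}
After op 25 (git add c.txt): modified={a.txt, b.txt} staged={c.txt}
After op 26 (git add a.txt): modified={b.txt} staged={a.txt, c.txt}
After op 27 (git commit): modified={b.txt} staged={none}

Answer: none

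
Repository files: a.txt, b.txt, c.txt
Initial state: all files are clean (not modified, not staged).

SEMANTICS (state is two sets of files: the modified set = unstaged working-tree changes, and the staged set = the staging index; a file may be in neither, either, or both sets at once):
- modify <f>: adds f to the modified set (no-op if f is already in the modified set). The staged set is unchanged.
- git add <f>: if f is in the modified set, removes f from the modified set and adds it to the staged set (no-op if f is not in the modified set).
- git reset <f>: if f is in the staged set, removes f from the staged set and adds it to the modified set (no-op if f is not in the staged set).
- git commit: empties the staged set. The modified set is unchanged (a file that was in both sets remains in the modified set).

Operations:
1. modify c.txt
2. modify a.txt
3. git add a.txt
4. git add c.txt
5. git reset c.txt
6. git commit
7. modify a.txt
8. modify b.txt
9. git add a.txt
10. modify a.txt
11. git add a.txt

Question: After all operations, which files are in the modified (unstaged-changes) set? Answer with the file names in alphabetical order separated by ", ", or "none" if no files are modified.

After op 1 (modify c.txt): modified={c.txt} staged={none}
After op 2 (modify a.txt): modified={a.txt, c.txt} staged={none}
After op 3 (git add a.txt): modified={c.txt} staged={a.txt}
After op 4 (git add c.txt): modified={none} staged={a.txt, c.txt}
After op 5 (git reset c.txt): modified={c.txt} staged={a.txt}
After op 6 (git commit): modified={c.txt} staged={none}
After op 7 (modify a.txt): modified={a.txt, c.txt} staged={none}
After op 8 (modify b.txt): modified={a.txt, b.txt, c.txt} staged={none}
After op 9 (git add a.txt): modified={b.txt, c.txt} staged={a.txt}
After op 10 (modify a.txt): modified={a.txt, b.txt, c.txt} staged={a.txt}
After op 11 (git add a.txt): modified={b.txt, c.txt} staged={a.txt}

Answer: b.txt, c.txt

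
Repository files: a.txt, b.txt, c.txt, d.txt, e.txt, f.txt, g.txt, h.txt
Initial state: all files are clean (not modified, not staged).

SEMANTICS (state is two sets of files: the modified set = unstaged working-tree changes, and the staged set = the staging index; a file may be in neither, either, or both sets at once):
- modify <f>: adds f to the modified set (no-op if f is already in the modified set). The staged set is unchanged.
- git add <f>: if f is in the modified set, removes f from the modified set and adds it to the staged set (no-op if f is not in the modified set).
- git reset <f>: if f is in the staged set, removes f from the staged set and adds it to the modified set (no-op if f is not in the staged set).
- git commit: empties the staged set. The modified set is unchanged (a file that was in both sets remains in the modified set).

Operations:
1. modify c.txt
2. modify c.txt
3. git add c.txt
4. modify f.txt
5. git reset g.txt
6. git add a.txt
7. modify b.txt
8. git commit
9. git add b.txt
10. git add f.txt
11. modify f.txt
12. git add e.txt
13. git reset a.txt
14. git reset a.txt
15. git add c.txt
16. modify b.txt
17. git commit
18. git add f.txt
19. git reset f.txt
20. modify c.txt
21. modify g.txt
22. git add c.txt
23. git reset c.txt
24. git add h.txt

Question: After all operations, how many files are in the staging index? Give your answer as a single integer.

Answer: 0

Derivation:
After op 1 (modify c.txt): modified={c.txt} staged={none}
After op 2 (modify c.txt): modified={c.txt} staged={none}
After op 3 (git add c.txt): modified={none} staged={c.txt}
After op 4 (modify f.txt): modified={f.txt} staged={c.txt}
After op 5 (git reset g.txt): modified={f.txt} staged={c.txt}
After op 6 (git add a.txt): modified={f.txt} staged={c.txt}
After op 7 (modify b.txt): modified={b.txt, f.txt} staged={c.txt}
After op 8 (git commit): modified={b.txt, f.txt} staged={none}
After op 9 (git add b.txt): modified={f.txt} staged={b.txt}
After op 10 (git add f.txt): modified={none} staged={b.txt, f.txt}
After op 11 (modify f.txt): modified={f.txt} staged={b.txt, f.txt}
After op 12 (git add e.txt): modified={f.txt} staged={b.txt, f.txt}
After op 13 (git reset a.txt): modified={f.txt} staged={b.txt, f.txt}
After op 14 (git reset a.txt): modified={f.txt} staged={b.txt, f.txt}
After op 15 (git add c.txt): modified={f.txt} staged={b.txt, f.txt}
After op 16 (modify b.txt): modified={b.txt, f.txt} staged={b.txt, f.txt}
After op 17 (git commit): modified={b.txt, f.txt} staged={none}
After op 18 (git add f.txt): modified={b.txt} staged={f.txt}
After op 19 (git reset f.txt): modified={b.txt, f.txt} staged={none}
After op 20 (modify c.txt): modified={b.txt, c.txt, f.txt} staged={none}
After op 21 (modify g.txt): modified={b.txt, c.txt, f.txt, g.txt} staged={none}
After op 22 (git add c.txt): modified={b.txt, f.txt, g.txt} staged={c.txt}
After op 23 (git reset c.txt): modified={b.txt, c.txt, f.txt, g.txt} staged={none}
After op 24 (git add h.txt): modified={b.txt, c.txt, f.txt, g.txt} staged={none}
Final staged set: {none} -> count=0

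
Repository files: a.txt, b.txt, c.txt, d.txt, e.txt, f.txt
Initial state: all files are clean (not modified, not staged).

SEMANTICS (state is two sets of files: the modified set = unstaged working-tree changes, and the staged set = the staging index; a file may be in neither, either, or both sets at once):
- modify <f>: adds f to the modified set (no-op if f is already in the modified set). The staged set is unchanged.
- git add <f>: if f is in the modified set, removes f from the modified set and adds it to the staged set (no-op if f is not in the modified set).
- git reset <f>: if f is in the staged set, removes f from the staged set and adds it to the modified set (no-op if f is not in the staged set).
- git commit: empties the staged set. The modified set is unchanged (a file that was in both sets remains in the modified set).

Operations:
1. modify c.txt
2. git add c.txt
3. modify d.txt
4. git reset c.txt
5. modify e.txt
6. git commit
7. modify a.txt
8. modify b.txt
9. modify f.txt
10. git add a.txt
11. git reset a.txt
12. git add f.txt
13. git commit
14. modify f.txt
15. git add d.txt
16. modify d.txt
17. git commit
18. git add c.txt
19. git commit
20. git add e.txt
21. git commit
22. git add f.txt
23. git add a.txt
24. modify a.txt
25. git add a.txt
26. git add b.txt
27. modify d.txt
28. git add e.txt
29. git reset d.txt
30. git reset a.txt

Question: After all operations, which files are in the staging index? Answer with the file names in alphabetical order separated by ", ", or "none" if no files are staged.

Answer: b.txt, f.txt

Derivation:
After op 1 (modify c.txt): modified={c.txt} staged={none}
After op 2 (git add c.txt): modified={none} staged={c.txt}
After op 3 (modify d.txt): modified={d.txt} staged={c.txt}
After op 4 (git reset c.txt): modified={c.txt, d.txt} staged={none}
After op 5 (modify e.txt): modified={c.txt, d.txt, e.txt} staged={none}
After op 6 (git commit): modified={c.txt, d.txt, e.txt} staged={none}
After op 7 (modify a.txt): modified={a.txt, c.txt, d.txt, e.txt} staged={none}
After op 8 (modify b.txt): modified={a.txt, b.txt, c.txt, d.txt, e.txt} staged={none}
After op 9 (modify f.txt): modified={a.txt, b.txt, c.txt, d.txt, e.txt, f.txt} staged={none}
After op 10 (git add a.txt): modified={b.txt, c.txt, d.txt, e.txt, f.txt} staged={a.txt}
After op 11 (git reset a.txt): modified={a.txt, b.txt, c.txt, d.txt, e.txt, f.txt} staged={none}
After op 12 (git add f.txt): modified={a.txt, b.txt, c.txt, d.txt, e.txt} staged={f.txt}
After op 13 (git commit): modified={a.txt, b.txt, c.txt, d.txt, e.txt} staged={none}
After op 14 (modify f.txt): modified={a.txt, b.txt, c.txt, d.txt, e.txt, f.txt} staged={none}
After op 15 (git add d.txt): modified={a.txt, b.txt, c.txt, e.txt, f.txt} staged={d.txt}
After op 16 (modify d.txt): modified={a.txt, b.txt, c.txt, d.txt, e.txt, f.txt} staged={d.txt}
After op 17 (git commit): modified={a.txt, b.txt, c.txt, d.txt, e.txt, f.txt} staged={none}
After op 18 (git add c.txt): modified={a.txt, b.txt, d.txt, e.txt, f.txt} staged={c.txt}
After op 19 (git commit): modified={a.txt, b.txt, d.txt, e.txt, f.txt} staged={none}
After op 20 (git add e.txt): modified={a.txt, b.txt, d.txt, f.txt} staged={e.txt}
After op 21 (git commit): modified={a.txt, b.txt, d.txt, f.txt} staged={none}
After op 22 (git add f.txt): modified={a.txt, b.txt, d.txt} staged={f.txt}
After op 23 (git add a.txt): modified={b.txt, d.txt} staged={a.txt, f.txt}
After op 24 (modify a.txt): modified={a.txt, b.txt, d.txt} staged={a.txt, f.txt}
After op 25 (git add a.txt): modified={b.txt, d.txt} staged={a.txt, f.txt}
After op 26 (git add b.txt): modified={d.txt} staged={a.txt, b.txt, f.txt}
After op 27 (modify d.txt): modified={d.txt} staged={a.txt, b.txt, f.txt}
After op 28 (git add e.txt): modified={d.txt} staged={a.txt, b.txt, f.txt}
After op 29 (git reset d.txt): modified={d.txt} staged={a.txt, b.txt, f.txt}
After op 30 (git reset a.txt): modified={a.txt, d.txt} staged={b.txt, f.txt}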